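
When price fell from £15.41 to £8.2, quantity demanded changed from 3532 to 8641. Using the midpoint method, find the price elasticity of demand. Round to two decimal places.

-1.37

%Δq = (8641 − 3532)/[(3532 + 8641)/2] = 5109/6086.5 ≈ 0.8394.
%ΔP = (8.2 − 15.41)/[(15.41 + 8.2)/2] = -7.21/11.805 ≈ -0.6108.
Arc elasticity E = %Δq/%ΔP ≈ 0.8394/-0.6108 ≈ -1.37.
|E| > 1: demand is elastic over this range.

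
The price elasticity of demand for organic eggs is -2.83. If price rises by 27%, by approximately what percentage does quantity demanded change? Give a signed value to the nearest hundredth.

-76.41

%ΔQ ≈ E × %ΔP = (-2.83) × (27%) = -76.41%.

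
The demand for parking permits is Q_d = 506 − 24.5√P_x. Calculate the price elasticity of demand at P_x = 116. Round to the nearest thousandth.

At P_x = 116, Q_d = 242.1269.
dQ_d/dP_x = −24.5/(2√P_x) = −24.5/(2·10.7703).
Point elasticity E = (dQ_d/dP_x)·(P_x/Q_d) = -1.1374 × 116/242.1269 ≈ -0.545.
|E| < 1, so demand is inelastic at this price.

-0.545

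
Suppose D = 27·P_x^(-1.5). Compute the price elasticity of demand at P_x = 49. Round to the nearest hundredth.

-1.50

For a Cobb–Douglas (constant-elasticity) form D = A·P_x^α·…, the elasticity with respect to P_x equals the exponent α at every point.
Here the exponent on P_x is -1.5, so the price elasticity of demand is -1.50.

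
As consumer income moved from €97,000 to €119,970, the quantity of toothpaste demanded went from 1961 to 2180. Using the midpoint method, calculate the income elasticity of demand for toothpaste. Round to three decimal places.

%ΔQ = (2180 − 1961)/[(1961+2180)/2] = 219/2070.5 ≈ 0.1058.
%ΔY = (119,970 − 97,000)/[(97,000+119,970)/2] = 22970/108485 ≈ 0.2117.
E_I = %ΔQ/%ΔY ≈ 0.500.
E_I ∈ (0,1): normal good (necessity).

0.500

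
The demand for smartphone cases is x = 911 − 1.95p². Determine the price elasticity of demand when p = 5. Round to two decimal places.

-0.11

At p = 5, x = 862.25.
dx/dp = −2·1.95·p = −19.5.
Point elasticity E = (dx/dp)·(p/x) = -19.5 × 5/862.25 ≈ -0.11.
|E| < 1, so demand is inelastic at this price.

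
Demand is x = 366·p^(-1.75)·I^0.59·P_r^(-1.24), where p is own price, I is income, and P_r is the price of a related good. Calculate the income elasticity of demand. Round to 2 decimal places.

For a Cobb–Douglas (constant-elasticity) form x = A·I^α·…, the elasticity with respect to I equals the exponent α at every point.
Here the exponent on I is 0.59, so the income elasticity of demand is 0.59.

0.59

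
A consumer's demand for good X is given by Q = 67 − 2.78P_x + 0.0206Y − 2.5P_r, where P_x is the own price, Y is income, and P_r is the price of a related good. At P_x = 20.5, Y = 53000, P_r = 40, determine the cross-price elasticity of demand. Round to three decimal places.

First evaluate Q: 67 − 2.78(20.5) + 0.0206(53000) − 2.5(40) = 67 − 56.99 + 1091.8 − 100 = 1001.81.
∂Q/∂P_r = −2.5, so E_xy = -2.5·(40/1001.81) ≈ -0.100.
E_xy < 0: the goods are complements.

-0.100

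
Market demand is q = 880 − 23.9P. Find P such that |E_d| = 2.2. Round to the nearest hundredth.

25.31

Set −bP/(a − bP) = −2.2 ⇒ bP = 2.2(a − bP) ⇒ bP(1+2.2) = 2.2·a.
P = 2.2·880/(23.9·3.2) ≈ 25.31.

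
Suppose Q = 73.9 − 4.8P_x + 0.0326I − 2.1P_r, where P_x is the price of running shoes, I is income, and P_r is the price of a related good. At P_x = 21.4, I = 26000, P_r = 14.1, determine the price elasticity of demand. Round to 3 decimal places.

-0.130

Q = 73.9 − 4.8(21.4) + 0.0326(26000) − 2.1(14.1) = 73.9 − 102.72 + 847.6 − 29.61 = 789.17.
∂Q/∂P_x = −4.8, so E_p = (−4.8)·(21.4/789.17) ≈ -0.130.
|E_p| < 1: demand is inelastic.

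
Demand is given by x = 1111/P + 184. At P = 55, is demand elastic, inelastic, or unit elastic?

At P = 55, x = 204.2.
dx/dP = −1111/P² = −0.3673.
Point elasticity E = (dx/dP)·(P/x) = -0.3673 × 55/204.2 ≈ -0.099.
|E| ≈ 0.099 < 1, so demand is inelastic.

inelastic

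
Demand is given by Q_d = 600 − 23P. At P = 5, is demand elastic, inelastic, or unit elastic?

At P = 5, Q_d = 485.
dQ_d/dP = −23.
Point elasticity E = (dQ_d/dP)·(P/Q_d) = -23 × 5/485 ≈ -0.237.
|E| ≈ 0.237 < 1, so demand is inelastic.

inelastic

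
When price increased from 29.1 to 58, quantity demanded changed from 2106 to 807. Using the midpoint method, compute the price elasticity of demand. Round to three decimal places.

-1.344

%Δq = (807 − 2106)/[(2106 + 807)/2] = -1299/1456.5 ≈ -0.8919.
%ΔP = (58 − 29.1)/[(29.1 + 58)/2] = 28.9/43.55 ≈ 0.6636.
Arc elasticity E = %Δq/%ΔP ≈ -0.8919/0.6636 ≈ -1.344.
|E| > 1: demand is elastic over this range.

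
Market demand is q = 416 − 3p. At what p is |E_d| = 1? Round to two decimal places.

For linear demand q = a − bp, E = −bp/(a − bp). |E| = 1 ⇒ bp = a − bp ⇒ p = a/(2b).
p = 416/(2·3) ≈ 69.33.

69.33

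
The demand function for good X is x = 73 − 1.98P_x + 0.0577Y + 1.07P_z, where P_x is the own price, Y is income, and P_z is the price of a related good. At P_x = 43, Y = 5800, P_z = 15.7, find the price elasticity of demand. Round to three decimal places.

-0.251

Evaluating quantity at (P_x, Y, P_z) gives x = 73 − 1.98(43) + 0.0577(5800) + 1.07(15.7) = 73 − 85.14 + 334.66 + 16.799 = 339.319.
∂x/∂P_x = −1.98, so E_p = (−1.98)·(43/339.319) ≈ -0.251.
|E_p| < 1: demand is inelastic.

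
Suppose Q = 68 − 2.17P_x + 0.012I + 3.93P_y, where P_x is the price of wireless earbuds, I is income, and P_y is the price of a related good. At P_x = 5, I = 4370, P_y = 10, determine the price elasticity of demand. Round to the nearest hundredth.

Substituting, Q = 68 − 2.17(5) + 0.012(4370) + 3.93(10) = 68 − 10.85 + 52.44 + 39.3 = 148.89.
∂Q/∂P_x = −2.17, so E_p = (−2.17)·(5/148.89) ≈ -0.07.
|E_p| < 1: demand is inelastic.

-0.07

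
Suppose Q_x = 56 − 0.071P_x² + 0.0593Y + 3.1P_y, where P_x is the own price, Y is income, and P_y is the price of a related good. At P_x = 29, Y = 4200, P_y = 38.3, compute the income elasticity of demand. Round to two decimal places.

0.68

Substituting, Q_x = 56 − 0.071(29)² + 0.0593(4200) + 3.1(38.3) = 56 − 59.711 + 249.06 + 118.73 = 364.079.
∂Q_x/∂Y = +0.0593, so E_I = 0.0593·(4200/364.079) ≈ 0.68.
E_I ∈ (0,1): normal good (necessity).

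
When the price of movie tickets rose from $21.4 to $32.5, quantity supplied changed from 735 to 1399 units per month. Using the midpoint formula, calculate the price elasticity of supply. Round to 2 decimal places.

1.51

%ΔQ = (1399 − 735)/[(735 + 1399)/2] = 664/1067 ≈ 0.6223.
%Δp = (32.5 − 21.4)/[(21.4 + 32.5)/2] = 11.1/26.95 ≈ 0.4119.
Arc elasticity E = %ΔQ/%Δp ≈ 0.6223/0.4119 ≈ 1.51.
|E| > 1: supply is elastic over this range.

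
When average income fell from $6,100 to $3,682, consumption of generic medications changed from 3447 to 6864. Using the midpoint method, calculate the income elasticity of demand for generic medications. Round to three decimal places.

-1.341

%ΔQ = (6864 − 3447)/[(3447+6864)/2] = 3417/5155.5 ≈ 0.6628.
%ΔI = (3,682 − 6,100)/[(6,100+3,682)/2] = -2418/4891 ≈ -0.4944.
E_I = %ΔQ/%ΔI ≈ -1.341.
E_I < 0: inferior good.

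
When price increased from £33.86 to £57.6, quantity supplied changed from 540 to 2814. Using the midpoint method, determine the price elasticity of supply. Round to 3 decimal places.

2.612

%Δq = (2814 − 540)/[(540 + 2814)/2] = 2274/1677 ≈ 1.3560.
%ΔP = (57.6 − 33.86)/[(33.86 + 57.6)/2] = 23.74/45.73 ≈ 0.5191.
Arc elasticity E = %Δq/%ΔP ≈ 1.3560/0.5191 ≈ 2.612.
|E| > 1: supply is elastic over this range.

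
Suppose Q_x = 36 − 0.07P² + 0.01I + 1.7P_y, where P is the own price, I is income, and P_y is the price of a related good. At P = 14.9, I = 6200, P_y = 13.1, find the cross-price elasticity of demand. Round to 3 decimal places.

0.213

Evaluating quantity at (P, I, P_y) gives Q_x = 36 − 0.07(14.9)² + 0.01(6200) + 1.7(13.1) = 36 − 15.5407 + 62 + 22.27 = 104.7293.
∂Q_x/∂P_y = +1.7, so E_xy = 1.7·(13.1/104.7293) ≈ 0.213.
E_xy > 0: the goods are substitutes.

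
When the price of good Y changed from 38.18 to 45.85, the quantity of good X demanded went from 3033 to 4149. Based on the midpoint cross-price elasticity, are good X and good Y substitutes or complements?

substitutes

%ΔQ_x = (4149 − 3033)/[(3033+4149)/2] = 1116/3591 ≈ 0.3108.
%ΔP_y = (45.85 − 38.18)/[(38.18+45.85)/2] ≈ 0.1826.
E_xy = 0.3108/0.1826 ≈ 1.702.
E_xy > 0, so the goods are substitutes.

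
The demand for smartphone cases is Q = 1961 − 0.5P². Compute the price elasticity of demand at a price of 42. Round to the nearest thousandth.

At P = 42, Q = 1079.
dQ/dP = −2·0.5·P = −42.
Point elasticity E = (dQ/dP)·(P/Q) = -42 × 42/1079 ≈ -1.635.
|E| > 1, so demand is elastic at this price.

-1.635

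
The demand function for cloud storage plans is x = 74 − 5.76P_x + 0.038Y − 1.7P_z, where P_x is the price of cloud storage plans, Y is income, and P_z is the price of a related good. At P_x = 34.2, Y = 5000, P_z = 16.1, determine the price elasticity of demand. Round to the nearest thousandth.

-4.970

First evaluate x: 74 − 5.76(34.2) + 0.038(5000) − 1.7(16.1) = 74 − 196.992 + 190 − 27.37 = 39.638.
∂x/∂P_x = −5.76, so E_p = (−5.76)·(34.2/39.638) ≈ -4.970.
|E_p| > 1: demand is elastic.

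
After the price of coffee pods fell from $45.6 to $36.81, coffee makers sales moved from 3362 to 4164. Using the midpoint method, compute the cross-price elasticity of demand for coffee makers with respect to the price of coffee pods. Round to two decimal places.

-1.00

%ΔQ_x = (4164 − 3362)/[(3362+4164)/2] = 802/3763 ≈ 0.2131.
%ΔP_y = (36.81 − 45.6)/[(45.6+36.81)/2] ≈ -0.2133.
E_xy = 0.2131/-0.2133 ≈ -1.00.
E_xy < 0, so coffee makers and coffee pods are complements.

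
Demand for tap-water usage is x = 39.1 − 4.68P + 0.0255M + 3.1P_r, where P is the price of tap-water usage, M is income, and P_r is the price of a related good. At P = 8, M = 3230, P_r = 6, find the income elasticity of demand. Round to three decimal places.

Substituting, x = 39.1 − 4.68(8) + 0.0255(3230) + 3.1(6) = 39.1 − 37.44 + 82.365 + 18.6 = 102.625.
∂x/∂M = +0.0255, so E_I = 0.0255·(3230/102.625) ≈ 0.803.
E_I ∈ (0,1): normal good (necessity).

0.803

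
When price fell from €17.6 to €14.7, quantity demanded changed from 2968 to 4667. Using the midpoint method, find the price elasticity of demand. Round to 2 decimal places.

%ΔQ = (4667 − 2968)/[(2968 + 4667)/2] = 1699/3817.5 ≈ 0.4451.
%Δp = (14.7 − 17.6)/[(17.6 + 14.7)/2] = -2.9/16.15 ≈ -0.1796.
Arc elasticity E = %ΔQ/%Δp ≈ 0.4451/-0.1796 ≈ -2.48.
|E| > 1: demand is elastic over this range.

-2.48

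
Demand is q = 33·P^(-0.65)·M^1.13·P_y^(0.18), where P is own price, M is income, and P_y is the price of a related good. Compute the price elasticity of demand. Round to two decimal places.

-0.65

For a Cobb–Douglas (constant-elasticity) form q = A·P^α·…, the elasticity with respect to P equals the exponent α at every point.
Here the exponent on P is -0.65, so the price elasticity of demand is -0.65.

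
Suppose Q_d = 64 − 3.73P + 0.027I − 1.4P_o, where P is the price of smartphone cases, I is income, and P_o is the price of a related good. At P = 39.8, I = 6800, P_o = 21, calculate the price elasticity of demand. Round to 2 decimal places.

First evaluate Q_d: 64 − 3.73(39.8) + 0.027(6800) − 1.4(21) = 64 − 148.454 + 183.6 − 29.4 = 69.746.
∂Q_d/∂P = −3.73, so E_p = (−3.73)·(39.8/69.746) ≈ -2.13.
|E_p| > 1: demand is elastic.

-2.13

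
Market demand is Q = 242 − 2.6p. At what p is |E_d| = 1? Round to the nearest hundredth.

For linear demand Q = a − bp, E = −bp/(a − bp). |E| = 1 ⇒ bp = a − bp ⇒ p = a/(2b).
p = 242/(2·2.6) ≈ 46.54.

46.54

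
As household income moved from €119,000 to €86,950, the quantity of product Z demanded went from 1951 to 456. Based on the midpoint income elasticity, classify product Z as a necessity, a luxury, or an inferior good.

luxury

%ΔQ = (456 − 1951)/[(1951+456)/2] = -1495/1203.5 ≈ -1.2422.
%ΔI = (86,950 − 119,000)/[(119,000+86,950)/2] = -32050/102975 ≈ -0.3112.
E_I = %ΔQ/%ΔI ≈ 3.991.
E_I > 1: normal good (luxury).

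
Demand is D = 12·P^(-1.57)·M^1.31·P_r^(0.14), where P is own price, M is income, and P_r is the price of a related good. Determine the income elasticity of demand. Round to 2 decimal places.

For a Cobb–Douglas (constant-elasticity) form D = A·M^α·…, the elasticity with respect to M equals the exponent α at every point.
Here the exponent on M is 1.31, so the income elasticity of demand is 1.31.

1.31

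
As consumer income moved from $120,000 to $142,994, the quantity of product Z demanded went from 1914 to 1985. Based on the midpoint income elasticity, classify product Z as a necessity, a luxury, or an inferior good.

necessity

%ΔQ = (1985 − 1914)/[(1914+1985)/2] = 71/1949.5 ≈ 0.0364.
%ΔM = (142,994 − 120,000)/[(120,000+142,994)/2] = 22994/131497 ≈ 0.1749.
E_I = %ΔQ/%ΔM ≈ 0.208.
E_I ∈ (0,1): normal good (necessity).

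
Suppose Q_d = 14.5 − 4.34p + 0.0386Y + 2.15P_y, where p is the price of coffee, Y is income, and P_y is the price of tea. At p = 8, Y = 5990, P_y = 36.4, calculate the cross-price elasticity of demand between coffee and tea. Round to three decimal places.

Evaluating quantity at (p, Y, P_y) gives Q_d = 14.5 − 4.34(8) + 0.0386(5990) + 2.15(36.4) = 14.5 − 34.72 + 231.214 + 78.26 = 289.254.
∂Q_d/∂P_y = +2.15, so E_xy = 2.15·(36.4/289.254) ≈ 0.271.
E_xy > 0: the goods are substitutes.

0.271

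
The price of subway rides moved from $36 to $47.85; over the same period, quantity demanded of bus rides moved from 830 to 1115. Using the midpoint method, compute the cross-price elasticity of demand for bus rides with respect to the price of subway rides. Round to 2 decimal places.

1.04

%ΔQ_x = (1115 − 830)/[(830+1115)/2] = 285/972.5 ≈ 0.2931.
%ΔP_y = (47.85 − 36)/[(36+47.85)/2] ≈ 0.2826.
E_xy = 0.2931/0.2826 ≈ 1.04.
E_xy > 0, so bus rides and subway rides are substitutes.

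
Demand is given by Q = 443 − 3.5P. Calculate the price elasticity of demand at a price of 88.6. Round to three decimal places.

At P = 88.6, Q = 132.9.
dQ/dP = −3.5.
Point elasticity E = (dQ/dP)·(P/Q) = -3.5 × 88.6/132.9 ≈ -2.333.
|E| > 1, so demand is elastic at this price.

-2.333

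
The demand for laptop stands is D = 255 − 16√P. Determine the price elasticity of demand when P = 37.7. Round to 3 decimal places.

-0.313

At P = 37.7, D = 156.7595.
dD/dP = −16/(2√P) = −16/(2·6.14).
Point elasticity E = (dD/dP)·(P/D) = -1.3029 × 37.7/156.7595 ≈ -0.313.
|E| < 1, so demand is inelastic at this price.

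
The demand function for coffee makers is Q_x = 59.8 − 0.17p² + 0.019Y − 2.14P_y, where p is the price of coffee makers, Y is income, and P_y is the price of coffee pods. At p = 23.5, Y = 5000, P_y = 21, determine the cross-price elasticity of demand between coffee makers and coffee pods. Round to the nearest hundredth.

-2.81

First evaluate Q_x: 59.8 − 0.17(23.5)² + 0.019(5000) − 2.14(21) = 59.8 − 93.8825 + 95 − 44.94 = 15.9775.
∂Q_x/∂P_y = −2.14, so E_xy = -2.14·(21/15.9775) ≈ -2.81.
E_xy < 0: the goods are complements.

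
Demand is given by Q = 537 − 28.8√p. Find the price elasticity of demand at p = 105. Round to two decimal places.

At p = 105, Q = 241.8878.
dQ/dp = −28.8/(2√p) = −28.8/(2·10.247).
Point elasticity E = (dQ/dp)·(p/Q) = -1.4053 × 105/241.8878 ≈ -0.61.
|E| < 1, so demand is inelastic at this price.

-0.61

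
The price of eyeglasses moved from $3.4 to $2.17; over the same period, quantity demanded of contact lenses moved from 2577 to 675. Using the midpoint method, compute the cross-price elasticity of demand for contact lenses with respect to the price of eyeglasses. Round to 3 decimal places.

2.649

%ΔQ_x = (675 − 2577)/[(2577+675)/2] = -1902/1626 ≈ -1.1697.
%ΔP_y = (2.17 − 3.4)/[(3.4+2.17)/2] ≈ -0.4417.
E_xy = -1.1697/-0.4417 ≈ 2.649.
E_xy > 0, so contact lenses and eyeglasses are substitutes.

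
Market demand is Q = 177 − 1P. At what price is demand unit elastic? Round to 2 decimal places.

For linear demand Q = a − bP, E = −bP/(a − bP). |E| = 1 ⇒ bP = a − bP ⇒ P = a/(2b).
P = 177/(2·1) = 88.50.

88.50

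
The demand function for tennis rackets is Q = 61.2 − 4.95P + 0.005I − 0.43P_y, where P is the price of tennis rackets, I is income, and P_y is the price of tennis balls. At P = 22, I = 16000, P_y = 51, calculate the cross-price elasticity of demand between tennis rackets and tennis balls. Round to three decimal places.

-2.115

First evaluate Q: 61.2 − 4.95(22) + 0.005(16000) − 0.43(51) = 61.2 − 108.9 + 80 − 21.93 = 10.37.
∂Q/∂P_y = −0.43, so E_xy = -0.43·(51/10.37) ≈ -2.115.
E_xy < 0: the goods are complements.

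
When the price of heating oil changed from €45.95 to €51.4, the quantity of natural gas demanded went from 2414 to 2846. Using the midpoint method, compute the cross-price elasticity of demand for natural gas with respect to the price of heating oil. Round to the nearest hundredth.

%ΔQ_x = (2846 − 2414)/[(2414+2846)/2] = 432/2630 ≈ 0.1643.
%ΔP_y = (51.4 − 45.95)/[(45.95+51.4)/2] ≈ 0.1120.
E_xy = 0.1643/0.1120 ≈ 1.47.
E_xy > 0, so natural gas and heating oil are substitutes.

1.47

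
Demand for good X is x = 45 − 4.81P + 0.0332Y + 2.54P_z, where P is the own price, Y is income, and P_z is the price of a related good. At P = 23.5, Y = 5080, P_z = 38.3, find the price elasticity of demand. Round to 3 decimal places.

-0.571

First evaluate x: 45 − 4.81(23.5) + 0.0332(5080) + 2.54(38.3) = 45 − 113.035 + 168.656 + 97.282 = 197.903.
∂x/∂P = −4.81, so E_p = (−4.81)·(23.5/197.903) ≈ -0.571.
|E_p| < 1: demand is inelastic.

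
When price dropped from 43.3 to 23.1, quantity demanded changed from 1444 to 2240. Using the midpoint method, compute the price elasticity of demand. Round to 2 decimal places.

-0.71

%Δq = (2240 − 1444)/[(1444 + 2240)/2] = 796/1842 ≈ 0.4321.
%ΔP = (23.1 − 43.3)/[(43.3 + 23.1)/2] = -20.2/33.2 ≈ -0.6084.
Arc elasticity E = %Δq/%ΔP ≈ 0.4321/-0.6084 ≈ -0.71.
|E| < 1: demand is inelastic over this range.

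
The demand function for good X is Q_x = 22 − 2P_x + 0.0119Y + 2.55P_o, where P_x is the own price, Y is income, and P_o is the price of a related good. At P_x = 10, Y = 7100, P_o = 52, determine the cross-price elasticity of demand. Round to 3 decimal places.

0.605

Evaluating quantity at (P_x, Y, P_o) gives Q_x = 22 − 2(10) + 0.0119(7100) + 2.55(52) = 22 − 20 + 84.49 + 132.6 = 219.09.
∂Q_x/∂P_o = +2.55, so E_xy = 2.55·(52/219.09) ≈ 0.605.
E_xy > 0: the goods are substitutes.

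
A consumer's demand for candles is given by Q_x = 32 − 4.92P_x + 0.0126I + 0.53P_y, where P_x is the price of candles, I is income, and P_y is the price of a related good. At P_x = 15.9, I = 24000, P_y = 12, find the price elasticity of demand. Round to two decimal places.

Q_x = 32 − 4.92(15.9) + 0.0126(24000) + 0.53(12) = 32 − 78.228 + 302.4 + 6.36 = 262.532.
∂Q_x/∂P_x = −4.92, so E_p = (−4.92)·(15.9/262.532) ≈ -0.30.
|E_p| < 1: demand is inelastic.

-0.30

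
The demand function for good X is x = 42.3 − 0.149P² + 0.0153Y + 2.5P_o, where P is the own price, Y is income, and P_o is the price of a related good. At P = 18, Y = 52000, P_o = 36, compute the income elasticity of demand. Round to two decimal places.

0.90

At the given point, x = 42.3 − 0.149(18)² + 0.0153(52000) + 2.5(36) = 42.3 − 48.276 + 795.6 + 90 = 879.624.
∂x/∂Y = +0.0153, so E_I = 0.0153·(52000/879.624) ≈ 0.90.
E_I ∈ (0,1): normal good (necessity).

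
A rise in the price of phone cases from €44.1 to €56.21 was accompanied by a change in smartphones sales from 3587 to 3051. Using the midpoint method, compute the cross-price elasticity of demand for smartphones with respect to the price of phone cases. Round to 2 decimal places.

%ΔQ_x = (3051 − 3587)/[(3587+3051)/2] = -536/3319 ≈ -0.1615.
%ΔP_y = (56.21 − 44.1)/[(44.1+56.21)/2] ≈ 0.2415.
E_xy = -0.1615/0.2415 ≈ -0.67.
E_xy < 0, so smartphones and phone cases are complements.

-0.67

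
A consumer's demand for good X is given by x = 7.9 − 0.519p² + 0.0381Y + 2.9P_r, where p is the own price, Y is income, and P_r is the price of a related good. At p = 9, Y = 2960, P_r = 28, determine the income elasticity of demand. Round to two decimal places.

At the given point, x = 7.9 − 0.519(9)² + 0.0381(2960) + 2.9(28) = 7.9 − 42.039 + 112.776 + 81.2 = 159.837.
∂x/∂Y = +0.0381, so E_I = 0.0381·(2960/159.837) ≈ 0.71.
E_I ∈ (0,1): normal good (necessity).

0.71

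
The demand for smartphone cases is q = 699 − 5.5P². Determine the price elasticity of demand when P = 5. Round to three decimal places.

-0.490

At P = 5, q = 561.5.
dq/dP = −2·5.5·P = −55.
Point elasticity E = (dq/dP)·(P/q) = -55 × 5/561.5 ≈ -0.490.
|E| < 1, so demand is inelastic at this price.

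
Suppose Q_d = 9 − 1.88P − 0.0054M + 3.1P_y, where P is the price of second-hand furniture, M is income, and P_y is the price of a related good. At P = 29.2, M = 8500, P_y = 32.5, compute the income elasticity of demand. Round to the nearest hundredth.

-5.13

First evaluate Q_d: 9 − 1.88(29.2) − 0.0054(8500) + 3.1(32.5) = 9 − 54.896 − 45.9 + 100.75 = 8.954.
∂Q_d/∂M = −0.0054, so E_I = -0.0054·(8500/8.954) ≈ -5.13.
E_I < 0: inferior good.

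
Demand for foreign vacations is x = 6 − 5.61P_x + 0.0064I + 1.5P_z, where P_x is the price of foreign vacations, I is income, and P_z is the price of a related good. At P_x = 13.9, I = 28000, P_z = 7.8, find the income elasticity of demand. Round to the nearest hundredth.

1.51

At the given point, x = 6 − 5.61(13.9) + 0.0064(28000) + 1.5(7.8) = 6 − 77.979 + 179.2 + 11.7 = 118.921.
∂x/∂I = +0.0064, so E_I = 0.0064·(28000/118.921) ≈ 1.51.
E_I > 1: normal good (luxury).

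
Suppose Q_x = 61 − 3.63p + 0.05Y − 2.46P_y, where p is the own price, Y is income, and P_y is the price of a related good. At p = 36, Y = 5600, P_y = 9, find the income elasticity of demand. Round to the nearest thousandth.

1.488

Q_x = 61 − 3.63(36) + 0.05(5600) − 2.46(9) = 61 − 130.68 + 280 − 22.14 = 188.18.
∂Q_x/∂Y = +0.05, so E_I = 0.05·(5600/188.18) ≈ 1.488.
E_I > 1: normal good (luxury).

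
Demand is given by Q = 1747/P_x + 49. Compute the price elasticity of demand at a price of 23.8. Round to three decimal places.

-0.600

At P_x = 23.8, Q = 122.4034.
dQ/dP_x = −1747/P_x² = −3.0842.
Point elasticity E = (dQ/dP_x)·(P_x/Q) = -3.0842 × 23.8/122.4034 ≈ -0.600.
|E| < 1, so demand is inelastic at this price.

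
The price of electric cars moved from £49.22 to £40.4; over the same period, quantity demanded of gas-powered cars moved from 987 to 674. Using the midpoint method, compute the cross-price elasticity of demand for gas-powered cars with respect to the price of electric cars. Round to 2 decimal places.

1.91

%ΔQ_x = (674 − 987)/[(987+674)/2] = -313/830.5 ≈ -0.3769.
%ΔP_y = (40.4 − 49.22)/[(49.22+40.4)/2] ≈ -0.1968.
E_xy = -0.3769/-0.1968 ≈ 1.91.
E_xy > 0, so gas-powered cars and electric cars are substitutes.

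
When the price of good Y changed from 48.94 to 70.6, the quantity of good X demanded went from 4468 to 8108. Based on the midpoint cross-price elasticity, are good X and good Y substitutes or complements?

substitutes

%ΔQ_x = (8108 − 4468)/[(4468+8108)/2] = 3640/6288 ≈ 0.5789.
%ΔP_y = (70.6 − 48.94)/[(48.94+70.6)/2] ≈ 0.3624.
E_xy = 0.5789/0.3624 ≈ 1.597.
E_xy > 0, so the goods are substitutes.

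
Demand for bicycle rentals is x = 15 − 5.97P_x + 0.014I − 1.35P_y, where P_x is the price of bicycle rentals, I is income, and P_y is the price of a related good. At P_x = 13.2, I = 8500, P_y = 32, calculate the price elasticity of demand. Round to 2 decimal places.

Evaluating quantity at (P_x, I, P_y) gives x = 15 − 5.97(13.2) + 0.014(8500) − 1.35(32) = 15 − 78.804 + 119 − 43.2 = 11.996.
∂x/∂P_x = −5.97, so E_p = (−5.97)·(13.2/11.996) ≈ -6.57.
|E_p| > 1: demand is elastic.

-6.57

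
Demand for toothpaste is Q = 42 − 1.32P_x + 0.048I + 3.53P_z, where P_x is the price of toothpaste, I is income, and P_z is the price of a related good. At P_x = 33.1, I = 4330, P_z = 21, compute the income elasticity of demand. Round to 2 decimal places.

Evaluating quantity at (P_x, I, P_z) gives Q = 42 − 1.32(33.1) + 0.048(4330) + 3.53(21) = 42 − 43.692 + 207.84 + 74.13 = 280.278.
∂Q/∂I = +0.048, so E_I = 0.048·(4330/280.278) ≈ 0.74.
E_I ∈ (0,1): normal good (necessity).

0.74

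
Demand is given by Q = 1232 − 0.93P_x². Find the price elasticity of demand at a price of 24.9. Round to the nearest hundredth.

-1.76

At P_x = 24.9, Q = 655.3907.
dQ/dP_x = −2·0.93·P_x = −46.314.
Point elasticity E = (dQ/dP_x)·(P_x/Q) = -46.314 × 24.9/655.3907 ≈ -1.76.
|E| > 1, so demand is elastic at this price.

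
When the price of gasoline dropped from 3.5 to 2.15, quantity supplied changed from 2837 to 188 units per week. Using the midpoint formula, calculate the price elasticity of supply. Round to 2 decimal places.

%Δq = (188 − 2837)/[(2837 + 188)/2] = -2649/1512.5 ≈ -1.7514.
%Δp = (2.15 − 3.5)/[(3.5 + 2.15)/2] = -1.35/2.825 ≈ -0.4779.
Arc elasticity E = %Δq/%Δp ≈ -1.7514/-0.4779 ≈ 3.66.
|E| > 1: supply is elastic over this range.

3.66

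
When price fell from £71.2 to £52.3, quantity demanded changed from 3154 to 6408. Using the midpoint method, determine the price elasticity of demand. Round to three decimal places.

%Δq = (6408 − 3154)/[(3154 + 6408)/2] = 3254/4781 ≈ 0.6806.
%Δp = (52.3 − 71.2)/[(71.2 + 52.3)/2] = -18.9/61.75 ≈ -0.3061.
Arc elasticity E = %Δq/%Δp ≈ 0.6806/-0.3061 ≈ -2.224.
|E| > 1: demand is elastic over this range.

-2.224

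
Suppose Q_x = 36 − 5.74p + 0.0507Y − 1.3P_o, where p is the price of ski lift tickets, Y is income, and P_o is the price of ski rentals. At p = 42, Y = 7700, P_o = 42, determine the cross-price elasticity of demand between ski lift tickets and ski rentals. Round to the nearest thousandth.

-0.418

Q_x = 36 − 5.74(42) + 0.0507(7700) − 1.3(42) = 36 − 241.08 + 390.39 − 54.6 = 130.71.
∂Q_x/∂P_o = −1.3, so E_xy = -1.3·(42/130.71) ≈ -0.418.
E_xy < 0: the goods are complements.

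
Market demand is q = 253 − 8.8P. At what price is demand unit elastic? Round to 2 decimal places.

For linear demand q = a − bP, E = −bP/(a − bP). |E| = 1 ⇒ bP = a − bP ⇒ P = a/(2b).
P = 253/(2·8.8) ≈ 14.38.

14.38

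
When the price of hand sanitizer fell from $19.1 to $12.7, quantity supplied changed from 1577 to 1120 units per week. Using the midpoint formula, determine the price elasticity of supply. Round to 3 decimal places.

0.842

%ΔQ = (1120 − 1577)/[(1577 + 1120)/2] = -457/1348.5 ≈ -0.3389.
%ΔP = (12.7 − 19.1)/[(19.1 + 12.7)/2] = -6.4/15.9 ≈ -0.4025.
Arc elasticity E = %ΔQ/%ΔP ≈ -0.3389/-0.4025 ≈ 0.842.
|E| < 1: supply is inelastic over this range.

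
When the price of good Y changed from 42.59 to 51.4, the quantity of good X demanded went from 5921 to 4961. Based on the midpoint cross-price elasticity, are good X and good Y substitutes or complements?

%ΔQ_x = (4961 − 5921)/[(5921+4961)/2] = -960/5441 ≈ -0.1764.
%ΔP_y = (51.4 − 42.59)/[(42.59+51.4)/2] ≈ 0.1875.
E_xy = -0.1764/0.1875 ≈ -0.941.
E_xy < 0, so the goods are complements.

complements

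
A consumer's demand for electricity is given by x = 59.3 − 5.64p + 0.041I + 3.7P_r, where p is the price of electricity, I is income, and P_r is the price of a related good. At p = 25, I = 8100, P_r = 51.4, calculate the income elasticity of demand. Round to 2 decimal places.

At the given point, x = 59.3 − 5.64(25) + 0.041(8100) + 3.7(51.4) = 59.3 − 141 + 332.1 + 190.18 = 440.58.
∂x/∂I = +0.041, so E_I = 0.041·(8100/440.58) ≈ 0.75.
E_I ∈ (0,1): normal good (necessity).

0.75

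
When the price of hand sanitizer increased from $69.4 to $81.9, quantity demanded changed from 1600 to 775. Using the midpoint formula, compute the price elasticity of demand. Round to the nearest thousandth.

-4.205

%ΔQ = (775 − 1600)/[(1600 + 775)/2] = -825/1187.5 ≈ -0.6947.
%ΔP = (81.9 − 69.4)/[(69.4 + 81.9)/2] = 12.5/75.65 ≈ 0.1652.
Arc elasticity E = %ΔQ/%ΔP ≈ -0.6947/0.1652 ≈ -4.205.
|E| > 1: demand is elastic over this range.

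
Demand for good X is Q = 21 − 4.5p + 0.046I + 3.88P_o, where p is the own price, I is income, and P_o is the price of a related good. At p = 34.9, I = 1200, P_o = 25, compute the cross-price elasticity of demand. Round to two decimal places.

First evaluate Q: 21 − 4.5(34.9) + 0.046(1200) + 3.88(25) = 21 − 157.05 + 55.2 + 97 = 16.15.
∂Q/∂P_o = +3.88, so E_xy = 3.88·(25/16.15) ≈ 6.01.
E_xy > 0: the goods are substitutes.

6.01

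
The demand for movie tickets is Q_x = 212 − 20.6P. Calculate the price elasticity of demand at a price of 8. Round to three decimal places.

At P = 8, Q_x = 47.2.
dQ_x/dP = −20.6.
Point elasticity E = (dQ_x/dP)·(P/Q_x) = -20.6 × 8/47.2 ≈ -3.492.
|E| > 1, so demand is elastic at this price.

-3.492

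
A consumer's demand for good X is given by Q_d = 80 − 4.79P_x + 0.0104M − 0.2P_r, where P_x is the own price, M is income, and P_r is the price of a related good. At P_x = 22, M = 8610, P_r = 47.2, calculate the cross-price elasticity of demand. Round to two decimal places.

-0.17

Substituting, Q_d = 80 − 4.79(22) + 0.0104(8610) − 0.2(47.2) = 80 − 105.38 + 89.544 − 9.44 = 54.724.
∂Q_d/∂P_r = −0.2, so E_xy = -0.2·(47.2/54.724) ≈ -0.17.
E_xy < 0: the goods are complements.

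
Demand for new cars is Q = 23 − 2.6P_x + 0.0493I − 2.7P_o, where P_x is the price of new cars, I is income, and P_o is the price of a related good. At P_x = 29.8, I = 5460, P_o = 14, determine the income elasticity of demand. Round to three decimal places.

Evaluating quantity at (P_x, I, P_o) gives Q = 23 − 2.6(29.8) + 0.0493(5460) − 2.7(14) = 23 − 77.48 + 269.178 − 37.8 = 176.898.
∂Q/∂I = +0.0493, so E_I = 0.0493·(5460/176.898) ≈ 1.522.
E_I > 1: normal good (luxury).

1.522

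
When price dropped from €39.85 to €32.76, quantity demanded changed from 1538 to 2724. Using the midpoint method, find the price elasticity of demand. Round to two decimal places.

%ΔQ = (2724 − 1538)/[(1538 + 2724)/2] = 1186/2131 ≈ 0.5565.
%ΔP = (32.76 − 39.85)/[(39.85 + 32.76)/2] = -7.09/36.305 ≈ -0.1953.
Arc elasticity E = %ΔQ/%ΔP ≈ 0.5565/-0.1953 ≈ -2.85.
|E| > 1: demand is elastic over this range.

-2.85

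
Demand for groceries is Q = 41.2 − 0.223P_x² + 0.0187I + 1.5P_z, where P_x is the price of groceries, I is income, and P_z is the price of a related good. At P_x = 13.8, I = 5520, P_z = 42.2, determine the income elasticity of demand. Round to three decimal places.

0.625

At the given point, Q = 41.2 − 0.223(13.8)² + 0.0187(5520) + 1.5(42.2) = 41.2 − 42.4681 + 103.224 + 63.3 = 165.2559.
∂Q/∂I = +0.0187, so E_I = 0.0187·(5520/165.2559) ≈ 0.625.
E_I ∈ (0,1): normal good (necessity).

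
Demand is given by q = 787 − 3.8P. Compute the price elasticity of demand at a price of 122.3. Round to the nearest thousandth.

-1.442

At P = 122.3, q = 322.26.
dq/dP = −3.8.
Point elasticity E = (dq/dP)·(P/q) = -3.8 × 122.3/322.26 ≈ -1.442.
|E| > 1, so demand is elastic at this price.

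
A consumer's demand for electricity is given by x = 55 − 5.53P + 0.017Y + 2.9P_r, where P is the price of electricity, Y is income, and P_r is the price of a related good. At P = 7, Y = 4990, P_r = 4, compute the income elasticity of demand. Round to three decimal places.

First evaluate x: 55 − 5.53(7) + 0.017(4990) + 2.9(4) = 55 − 38.71 + 84.83 + 11.6 = 112.72.
∂x/∂Y = +0.017, so E_I = 0.017·(4990/112.72) ≈ 0.753.
E_I ∈ (0,1): normal good (necessity).

0.753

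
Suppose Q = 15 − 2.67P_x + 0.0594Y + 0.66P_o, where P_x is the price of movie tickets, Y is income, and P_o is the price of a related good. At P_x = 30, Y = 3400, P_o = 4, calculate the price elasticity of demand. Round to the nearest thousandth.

Q = 15 − 2.67(30) + 0.0594(3400) + 0.66(4) = 15 − 80.1 + 201.96 + 2.64 = 139.5.
∂Q/∂P_x = −2.67, so E_p = (−2.67)·(30/139.5) ≈ -0.574.
|E_p| < 1: demand is inelastic.

-0.574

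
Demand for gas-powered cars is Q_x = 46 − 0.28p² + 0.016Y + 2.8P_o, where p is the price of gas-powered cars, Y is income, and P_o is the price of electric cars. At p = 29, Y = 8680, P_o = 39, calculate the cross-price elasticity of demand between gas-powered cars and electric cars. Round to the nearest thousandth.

At the given point, Q_x = 46 − 0.28(29)² + 0.016(8680) + 2.8(39) = 46 − 235.48 + 138.88 + 109.2 = 58.6.
∂Q_x/∂P_o = +2.8, so E_xy = 2.8·(39/58.6) ≈ 1.863.
E_xy > 0: the goods are substitutes.

1.863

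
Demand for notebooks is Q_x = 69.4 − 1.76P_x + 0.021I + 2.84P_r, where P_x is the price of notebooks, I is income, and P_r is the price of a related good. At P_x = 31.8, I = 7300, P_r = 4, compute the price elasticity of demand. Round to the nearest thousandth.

-0.314

Q_x = 69.4 − 1.76(31.8) + 0.021(7300) + 2.84(4) = 69.4 − 55.968 + 153.3 + 11.36 = 178.092.
∂Q_x/∂P_x = −1.76, so E_p = (−1.76)·(31.8/178.092) ≈ -0.314.
|E_p| < 1: demand is inelastic.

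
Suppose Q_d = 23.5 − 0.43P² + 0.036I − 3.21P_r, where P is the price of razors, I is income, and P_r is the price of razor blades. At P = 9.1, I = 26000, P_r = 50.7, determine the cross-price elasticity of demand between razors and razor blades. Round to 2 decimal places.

-0.21

At the given point, Q_d = 23.5 − 0.43(9.1)² + 0.036(26000) − 3.21(50.7) = 23.5 − 35.6083 + 936 − 162.747 = 761.1447.
∂Q_d/∂P_r = −3.21, so E_xy = -3.21·(50.7/761.1447) ≈ -0.21.
E_xy < 0: the goods are complements.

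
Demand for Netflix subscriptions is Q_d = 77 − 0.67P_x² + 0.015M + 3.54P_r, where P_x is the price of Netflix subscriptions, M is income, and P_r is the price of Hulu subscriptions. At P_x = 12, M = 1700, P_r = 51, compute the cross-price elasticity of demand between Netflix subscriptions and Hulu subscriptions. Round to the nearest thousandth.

0.968

Evaluating quantity at (P_x, M, P_r) gives Q_d = 77 − 0.67(12)² + 0.015(1700) + 3.54(51) = 77 − 96.48 + 25.5 + 180.54 = 186.56.
∂Q_d/∂P_r = +3.54, so E_xy = 3.54·(51/186.56) ≈ 0.968.
E_xy > 0: the goods are substitutes.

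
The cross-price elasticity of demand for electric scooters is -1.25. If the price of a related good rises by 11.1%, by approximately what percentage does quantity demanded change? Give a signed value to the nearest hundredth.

%ΔQ ≈ E × %ΔP_y = (-1.25) × (11.1%) ≈ -13.88%.

-13.88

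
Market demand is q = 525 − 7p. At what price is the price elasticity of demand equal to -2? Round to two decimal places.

50.00

Set −bp/(a − bp) = −2 ⇒ bp = 2(a − bp) ⇒ bp(1+2) = 2·a.
p = 2·525/(7·3) = 50.00.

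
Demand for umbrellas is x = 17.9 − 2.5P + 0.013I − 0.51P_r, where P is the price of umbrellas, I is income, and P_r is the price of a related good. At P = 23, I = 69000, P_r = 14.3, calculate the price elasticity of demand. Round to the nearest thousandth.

Evaluating quantity at (P, I, P_r) gives x = 17.9 − 2.5(23) + 0.013(69000) − 0.51(14.3) = 17.9 − 57.5 + 897 − 7.293 = 850.107.
∂x/∂P = −2.5, so E_p = (−2.5)·(23/850.107) ≈ -0.068.
|E_p| < 1: demand is inelastic.

-0.068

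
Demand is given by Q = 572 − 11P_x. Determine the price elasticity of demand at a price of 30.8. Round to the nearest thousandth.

-1.453

At P_x = 30.8, Q = 233.2.
dQ/dP_x = −11.
Point elasticity E = (dQ/dP_x)·(P_x/Q) = -11 × 30.8/233.2 ≈ -1.453.
|E| > 1, so demand is elastic at this price.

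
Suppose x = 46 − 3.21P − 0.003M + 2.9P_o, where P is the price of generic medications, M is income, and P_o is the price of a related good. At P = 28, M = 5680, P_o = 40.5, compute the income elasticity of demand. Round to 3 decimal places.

At the given point, x = 46 − 3.21(28) − 0.003(5680) + 2.9(40.5) = 46 − 89.88 − 17.04 + 117.45 = 56.53.
∂x/∂M = −0.003, so E_I = -0.003·(5680/56.53) ≈ -0.301.
E_I < 0: inferior good.

-0.301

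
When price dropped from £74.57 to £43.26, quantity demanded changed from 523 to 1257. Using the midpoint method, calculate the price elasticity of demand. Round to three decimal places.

%ΔQ = (1257 − 523)/[(523 + 1257)/2] = 734/890 ≈ 0.8247.
%ΔP = (43.26 − 74.57)/[(74.57 + 43.26)/2] = -31.31/58.915 ≈ -0.5314.
Arc elasticity E = %ΔQ/%ΔP ≈ 0.8247/-0.5314 ≈ -1.552.
|E| > 1: demand is elastic over this range.

-1.552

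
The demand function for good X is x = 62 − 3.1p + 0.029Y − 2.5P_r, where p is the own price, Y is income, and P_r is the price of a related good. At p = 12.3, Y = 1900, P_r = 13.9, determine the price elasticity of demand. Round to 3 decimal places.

x = 62 − 3.1(12.3) + 0.029(1900) − 2.5(13.9) = 62 − 38.13 + 55.1 − 34.75 = 44.22.
∂x/∂p = −3.1, so E_p = (−3.1)·(12.3/44.22) ≈ -0.862.
|E_p| < 1: demand is inelastic.

-0.862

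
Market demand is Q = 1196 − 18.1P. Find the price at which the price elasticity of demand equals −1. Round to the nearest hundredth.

33.04

For linear demand Q = a − bP, E = −bP/(a − bP). |E| = 1 ⇒ bP = a − bP ⇒ P = a/(2b).
P = 1196/(2·18.1) ≈ 33.04.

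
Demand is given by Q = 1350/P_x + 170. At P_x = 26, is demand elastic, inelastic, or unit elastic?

inelastic

At P_x = 26, Q = 221.9231.
dQ/dP_x = −1350/P_x² = −1.997.
Point elasticity E = (dQ/dP_x)·(P_x/Q) = -1.997 × 26/221.9231 ≈ -0.234.
|E| ≈ 0.234 < 1, so demand is inelastic.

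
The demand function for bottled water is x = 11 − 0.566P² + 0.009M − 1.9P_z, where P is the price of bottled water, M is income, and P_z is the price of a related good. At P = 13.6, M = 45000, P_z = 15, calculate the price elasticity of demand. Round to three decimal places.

Evaluating quantity at (P, M, P_z) gives x = 11 − 0.566(13.6)² + 0.009(45000) − 1.9(15) = 11 − 104.6874 + 405 − 28.5 = 282.8126.
∂x/∂P = −2·0.566·P = -15.3952, so E_p = -15.3952·(13.6/282.8126) ≈ -0.740.
|E_p| < 1: demand is inelastic.

-0.740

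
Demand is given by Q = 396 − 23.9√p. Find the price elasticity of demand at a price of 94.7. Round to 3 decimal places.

-0.712

At p = 94.7, Q = 163.4197.
dQ/dp = −23.9/(2√p) = −23.9/(2·9.7314).
Point elasticity E = (dQ/dp)·(p/Q) = -1.228 × 94.7/163.4197 ≈ -0.712.
|E| < 1, so demand is inelastic at this price.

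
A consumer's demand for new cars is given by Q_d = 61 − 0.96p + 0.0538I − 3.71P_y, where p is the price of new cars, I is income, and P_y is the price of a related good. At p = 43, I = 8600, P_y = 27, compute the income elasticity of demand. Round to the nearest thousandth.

1.210

At the given point, Q_d = 61 − 0.96(43) + 0.0538(8600) − 3.71(27) = 61 − 41.28 + 462.68 − 100.17 = 382.23.
∂Q_d/∂I = +0.0538, so E_I = 0.0538·(8600/382.23) ≈ 1.210.
E_I > 1: normal good (luxury).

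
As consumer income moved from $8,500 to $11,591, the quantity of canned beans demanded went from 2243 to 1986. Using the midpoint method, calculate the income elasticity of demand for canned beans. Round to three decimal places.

-0.395

%ΔQ = (1986 − 2243)/[(2243+1986)/2] = -257/2114.5 ≈ -0.1215.
%ΔM = (11,591 − 8,500)/[(8,500+11,591)/2] = 3091/10045.5 ≈ 0.3077.
E_I = %ΔQ/%ΔM ≈ -0.395.
E_I < 0: inferior good.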